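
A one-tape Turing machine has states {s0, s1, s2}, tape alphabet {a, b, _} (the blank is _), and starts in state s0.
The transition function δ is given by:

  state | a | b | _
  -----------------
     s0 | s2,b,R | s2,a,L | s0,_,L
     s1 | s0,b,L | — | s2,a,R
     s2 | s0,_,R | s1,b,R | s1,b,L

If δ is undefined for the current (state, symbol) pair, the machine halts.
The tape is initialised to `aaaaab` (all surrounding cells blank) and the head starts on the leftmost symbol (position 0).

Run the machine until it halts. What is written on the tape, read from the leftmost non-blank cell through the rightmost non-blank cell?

state=s0 head=0 tape=[a]aaaab__   (s0,a)→(s2,b,R)
state=s2 head=1 tape=b[a]aaab__   (s2,a)→(s0,_,R)
state=s0 head=2 tape=b_[a]aab__   (s0,a)→(s2,b,R)
state=s2 head=3 tape=b_b[a]ab__   (s2,a)→(s0,_,R)
state=s0 head=4 tape=b_b_[a]b__   (s0,a)→(s2,b,R)
state=s2 head=5 tape=b_b_b[b]__   (s2,b)→(s1,b,R)
state=s1 head=6 tape=b_b_bb[_]_   (s1,_)→(s2,a,R)
state=s2 head=7 tape=b_b_bba[_]   (s2,_)→(s1,b,L)
state=s1 head=6 tape=b_b_bb[a]b   (s1,a)→(s0,b,L)
state=s0 head=5 tape=b_b_b[b]bb   (s0,b)→(s2,a,L)
state=s2 head=4 tape=b_b_[b]abb   (s2,b)→(s1,b,R)
state=s1 head=5 tape=b_b_b[a]bb   (s1,a)→(s0,b,L)
state=s0 head=4 tape=b_b_[b]bbb   (s0,b)→(s2,a,L)
state=s2 head=3 tape=b_b[_]abbb   (s2,_)→(s1,b,L)
state=s1 head=2 tape=b_[b]babbb
The non-blank tape span at halt is b_bbabbb.

b_bbabbb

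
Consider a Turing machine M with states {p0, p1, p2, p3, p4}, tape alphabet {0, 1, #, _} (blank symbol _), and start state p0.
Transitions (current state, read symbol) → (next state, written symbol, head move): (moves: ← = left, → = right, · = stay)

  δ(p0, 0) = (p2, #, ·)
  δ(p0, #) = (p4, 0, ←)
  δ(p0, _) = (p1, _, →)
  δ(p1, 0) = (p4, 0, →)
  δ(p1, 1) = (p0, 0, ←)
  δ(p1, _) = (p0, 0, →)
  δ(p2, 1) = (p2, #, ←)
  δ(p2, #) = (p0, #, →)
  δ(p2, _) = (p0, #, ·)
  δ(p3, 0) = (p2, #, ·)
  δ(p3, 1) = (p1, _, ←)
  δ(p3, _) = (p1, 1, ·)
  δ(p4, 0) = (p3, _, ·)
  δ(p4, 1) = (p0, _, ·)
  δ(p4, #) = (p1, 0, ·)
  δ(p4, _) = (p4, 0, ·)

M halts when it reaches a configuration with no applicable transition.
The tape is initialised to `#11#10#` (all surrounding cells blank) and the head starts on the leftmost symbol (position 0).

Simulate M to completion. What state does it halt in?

state=p0 head=0 tape=__[#]11#10#   (p0,#)→(p4,0,←)
state=p4 head=-1 tape=_[_]011#10#   (p4,_)→(p4,0,·)
state=p4 head=-1 tape=_[0]011#10#   (p4,0)→(p3,_,·)
state=p3 head=-1 tape=_[_]011#10#   (p3,_)→(p1,1,·)
state=p1 head=-1 tape=_[1]011#10#   (p1,1)→(p0,0,←)
state=p0 head=-2 tape=[_]0011#10#   (p0,_)→(p1,_,→)
state=p1 head=-1 tape=_[0]011#10#   (p1,0)→(p4,0,→)
state=p4 head=0 tape=_0[0]11#10#   (p4,0)→(p3,_,·)
state=p3 head=0 tape=_0[_]11#10#   (p3,_)→(p1,1,·)
state=p1 head=0 tape=_0[1]11#10#   (p1,1)→(p0,0,←)
state=p0 head=-1 tape=_[0]011#10#   (p0,0)→(p2,#,·)
state=p2 head=-1 tape=_[#]011#10#   (p2,#)→(p0,#,→)
state=p0 head=0 tape=_#[0]11#10#   (p0,0)→(p2,#,·)
state=p2 head=0 tape=_#[#]11#10#   (p2,#)→(p0,#,→)
state=p0 head=1 tape=_##[1]1#10#
No transition is defined for (p0, 1); M halts in state p0.

p0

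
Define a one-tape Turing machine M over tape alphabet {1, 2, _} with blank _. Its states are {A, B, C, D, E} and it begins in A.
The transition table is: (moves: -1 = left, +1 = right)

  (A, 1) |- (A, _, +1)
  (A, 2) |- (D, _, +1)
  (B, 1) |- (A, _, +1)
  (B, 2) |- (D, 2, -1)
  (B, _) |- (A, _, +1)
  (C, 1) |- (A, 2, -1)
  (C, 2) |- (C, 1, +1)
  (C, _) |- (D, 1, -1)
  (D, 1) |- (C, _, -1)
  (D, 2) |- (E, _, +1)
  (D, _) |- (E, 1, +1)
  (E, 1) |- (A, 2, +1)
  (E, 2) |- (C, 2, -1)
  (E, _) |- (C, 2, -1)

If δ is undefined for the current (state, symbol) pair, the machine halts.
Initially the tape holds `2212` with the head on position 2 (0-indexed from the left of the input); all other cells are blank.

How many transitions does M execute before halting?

A | 22[1]2__   read 1 → write _, move +1, go to A
A | 22_[2]__   read 2 → write _, move +1, go to D
D | 22__[_]_   read _ → write 1, move +1, go to E
E | 22__1[_]   read _ → write 2, move -1, go to C
C | 22__[1]2   read 1 → write 2, move -1, go to A
A | 22_[_]22
M halts after 5 transitions.

5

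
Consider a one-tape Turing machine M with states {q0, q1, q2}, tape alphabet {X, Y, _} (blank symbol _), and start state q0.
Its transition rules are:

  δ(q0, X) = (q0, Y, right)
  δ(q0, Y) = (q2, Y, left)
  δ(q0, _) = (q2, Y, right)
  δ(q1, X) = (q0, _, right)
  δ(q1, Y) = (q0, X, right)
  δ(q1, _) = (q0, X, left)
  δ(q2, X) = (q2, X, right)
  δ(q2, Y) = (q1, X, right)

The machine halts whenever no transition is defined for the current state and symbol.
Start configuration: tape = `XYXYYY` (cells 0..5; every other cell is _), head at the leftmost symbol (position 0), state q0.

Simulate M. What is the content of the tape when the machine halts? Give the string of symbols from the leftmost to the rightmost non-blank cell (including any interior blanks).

XXXXXXY

q0 | [X]YXYYY__   read X → write Y, move right, go to q0
q0 | Y[Y]XYYY__   read Y → write Y, move left, go to q2
q2 | [Y]YXYYY__   read Y → write X, move right, go to q1
q1 | X[Y]XYYY__   read Y → write X, move right, go to q0
q0 | XX[X]YYY__   read X → write Y, move right, go to q0
q0 | XXY[Y]YY__   read Y → write Y, move left, go to q2
q2 | XX[Y]YYY__   read Y → write X, move right, go to q1
q1 | XXX[Y]YY__   read Y → write X, move right, go to q0
q0 | XXXX[Y]Y__   read Y → write Y, move left, go to q2
q2 | XXX[X]YY__   read X → write X, move right, go to q2
q2 | XXXX[Y]Y__   read Y → write X, move right, go to q1
q1 | XXXXX[Y]__   read Y → write X, move right, go to q0
q0 | XXXXXX[_]_   read _ → write Y, move right, go to q2
q2 | XXXXXXY[_]
The non-blank tape span at halt is XXXXXXY.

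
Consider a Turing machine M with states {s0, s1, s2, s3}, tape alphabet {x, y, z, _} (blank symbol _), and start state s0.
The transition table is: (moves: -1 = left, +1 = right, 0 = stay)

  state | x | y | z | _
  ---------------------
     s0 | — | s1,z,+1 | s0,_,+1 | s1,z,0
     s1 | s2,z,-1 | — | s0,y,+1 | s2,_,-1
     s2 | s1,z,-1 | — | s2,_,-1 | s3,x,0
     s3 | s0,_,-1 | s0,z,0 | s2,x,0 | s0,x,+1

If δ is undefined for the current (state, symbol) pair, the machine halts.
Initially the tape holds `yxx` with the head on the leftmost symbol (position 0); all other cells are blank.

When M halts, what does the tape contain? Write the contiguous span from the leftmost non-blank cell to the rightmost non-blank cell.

yyy_x

state=s0 head=0 tape=__[y]xx   (s0,y)→(s1,z,+1)
state=s1 head=1 tape=__z[x]x   (s1,x)→(s2,z,-1)
state=s2 head=0 tape=__[z]zx   (s2,z)→(s2,_,-1)
state=s2 head=-1 tape=_[_]_zx   (s2,_)→(s3,x,0)
state=s3 head=-1 tape=_[x]_zx   (s3,x)→(s0,_,-1)
state=s0 head=-2 tape=[_]__zx   (s0,_)→(s1,z,0)
state=s1 head=-2 tape=[z]__zx   (s1,z)→(s0,y,+1)
state=s0 head=-1 tape=y[_]_zx   (s0,_)→(s1,z,0)
state=s1 head=-1 tape=y[z]_zx   (s1,z)→(s0,y,+1)
state=s0 head=0 tape=yy[_]zx   (s0,_)→(s1,z,0)
state=s1 head=0 tape=yy[z]zx   (s1,z)→(s0,y,+1)
state=s0 head=1 tape=yyy[z]x   (s0,z)→(s0,_,+1)
state=s0 head=2 tape=yyy_[x]
The non-blank tape span at halt is yyy_x.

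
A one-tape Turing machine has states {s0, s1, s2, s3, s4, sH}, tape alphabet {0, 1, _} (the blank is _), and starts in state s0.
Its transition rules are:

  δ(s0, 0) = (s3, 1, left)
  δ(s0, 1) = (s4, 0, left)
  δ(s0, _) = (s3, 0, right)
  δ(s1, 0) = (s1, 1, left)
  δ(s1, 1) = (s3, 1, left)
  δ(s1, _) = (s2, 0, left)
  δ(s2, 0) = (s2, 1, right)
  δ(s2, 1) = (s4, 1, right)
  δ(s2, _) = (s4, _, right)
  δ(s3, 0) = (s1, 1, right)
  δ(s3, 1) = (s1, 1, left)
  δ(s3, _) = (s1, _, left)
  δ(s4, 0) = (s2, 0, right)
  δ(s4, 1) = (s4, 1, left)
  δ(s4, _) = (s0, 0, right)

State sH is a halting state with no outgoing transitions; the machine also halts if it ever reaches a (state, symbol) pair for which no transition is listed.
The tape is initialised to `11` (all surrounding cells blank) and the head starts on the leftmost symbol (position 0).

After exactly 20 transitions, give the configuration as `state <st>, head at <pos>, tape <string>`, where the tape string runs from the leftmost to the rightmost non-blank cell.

state s4, head at -2, tape 0111

s0 | ___[1]1   read 1 → write 0, move left, go to s4
s4 | __[_]01   read _ → write 0, move right, go to s0
s0 | __0[0]1   read 0 → write 1, move left, go to s3
s3 | __[0]11   read 0 → write 1, move right, go to s1
s1 | __1[1]1   read 1 → write 1, move left, go to s3
s3 | __[1]11   read 1 → write 1, move left, go to s1
s1 | _[_]111   read _ → write 0, move left, go to s2
s2 | [_]0111   read _ → write _, move right, go to s4
s4 | _[0]111   read 0 → write 0, move right, go to s2
s2 | _0[1]11   read 1 → write 1, move right, go to s4
s4 | _01[1]1   read 1 → write 1, move left, go to s4
s4 | _0[1]11   read 1 → write 1, move left, go to s4
s4 | _[0]111   read 0 → write 0, move right, go to s2
s2 | _0[1]11   read 1 → write 1, move right, go to s4
s4 | _01[1]1   read 1 → write 1, move left, go to s4
s4 | _0[1]11   read 1 → write 1, move left, go to s4
s4 | _[0]111   read 0 → write 0, move right, go to s2
s2 | _0[1]11   read 1 → write 1, move right, go to s4
s4 | _01[1]1   read 1 → write 1, move left, go to s4
s4 | _0[1]11   read 1 → write 1, move left, go to s4
s4 | _[0]111
After 20 steps: state s4, head at -2, tape 0111.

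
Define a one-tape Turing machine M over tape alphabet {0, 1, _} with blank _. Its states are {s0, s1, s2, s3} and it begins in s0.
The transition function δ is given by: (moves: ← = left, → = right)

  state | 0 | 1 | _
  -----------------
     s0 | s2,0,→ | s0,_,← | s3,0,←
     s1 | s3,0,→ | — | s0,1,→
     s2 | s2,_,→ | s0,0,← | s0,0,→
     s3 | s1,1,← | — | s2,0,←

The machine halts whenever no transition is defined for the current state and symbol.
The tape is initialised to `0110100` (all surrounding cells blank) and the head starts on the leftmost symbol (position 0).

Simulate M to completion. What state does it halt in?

state=s0 head=0 tape=____[0]110100   (s0,0)→(s2,0,→)
state=s2 head=1 tape=____0[1]10100   (s2,1)→(s0,0,←)
state=s0 head=0 tape=____[0]010100   (s0,0)→(s2,0,→)
state=s2 head=1 tape=____0[0]10100   (s2,0)→(s2,_,→)
state=s2 head=2 tape=____0_[1]0100   (s2,1)→(s0,0,←)
state=s0 head=1 tape=____0[_]00100   (s0,_)→(s3,0,←)
state=s3 head=0 tape=____[0]000100   (s3,0)→(s1,1,←)
state=s1 head=-1 tape=___[_]1000100   (s1,_)→(s0,1,→)
state=s0 head=0 tape=___1[1]000100   (s0,1)→(s0,_,←)
state=s0 head=-1 tape=___[1]_000100   (s0,1)→(s0,_,←)
state=s0 head=-2 tape=__[_]__000100   (s0,_)→(s3,0,←)
state=s3 head=-3 tape=_[_]0__000100   (s3,_)→(s2,0,←)
state=s2 head=-4 tape=[_]00__000100   (s2,_)→(s0,0,→)
state=s0 head=-3 tape=0[0]0__000100   (s0,0)→(s2,0,→)
state=s2 head=-2 tape=00[0]__000100   (s2,0)→(s2,_,→)
state=s2 head=-1 tape=00_[_]_000100   (s2,_)→(s0,0,→)
state=s0 head=0 tape=00_0[_]000100   (s0,_)→(s3,0,←)
state=s3 head=-1 tape=00_[0]0000100   (s3,0)→(s1,1,←)
state=s1 head=-2 tape=00[_]10000100   (s1,_)→(s0,1,→)
state=s0 head=-1 tape=001[1]0000100   (s0,1)→(s0,_,←)
state=s0 head=-2 tape=00[1]_0000100   (s0,1)→(s0,_,←)
state=s0 head=-3 tape=0[0]__0000100   (s0,0)→(s2,0,→)
state=s2 head=-2 tape=00[_]_0000100   (s2,_)→(s0,0,→)
state=s0 head=-1 tape=000[_]0000100   (s0,_)→(s3,0,←)
state=s3 head=-2 tape=00[0]00000100   (s3,0)→(s1,1,←)
state=s1 head=-3 tape=0[0]100000100   (s1,0)→(s3,0,→)
state=s3 head=-2 tape=00[1]00000100
No transition is defined for (s3, 1); M halts in state s3.

s3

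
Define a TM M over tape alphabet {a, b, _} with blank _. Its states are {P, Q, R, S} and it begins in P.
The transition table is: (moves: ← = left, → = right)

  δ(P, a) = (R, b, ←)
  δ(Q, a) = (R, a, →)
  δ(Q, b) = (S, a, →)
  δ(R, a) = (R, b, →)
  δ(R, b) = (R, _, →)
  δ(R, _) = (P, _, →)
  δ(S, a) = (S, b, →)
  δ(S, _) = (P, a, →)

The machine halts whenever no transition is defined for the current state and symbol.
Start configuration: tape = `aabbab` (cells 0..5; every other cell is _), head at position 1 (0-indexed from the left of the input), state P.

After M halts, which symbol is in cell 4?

b

state=P head=1 tape=a[a]bbab__   (P,a)→(R,b,←)
state=R head=0 tape=[a]bbbab__   (R,a)→(R,b,→)
state=R head=1 tape=b[b]bbab__   (R,b)→(R,_,→)
state=R head=2 tape=b_[b]bab__   (R,b)→(R,_,→)
state=R head=3 tape=b__[b]ab__   (R,b)→(R,_,→)
state=R head=4 tape=b___[a]b__   (R,a)→(R,b,→)
state=R head=5 tape=b___b[b]__   (R,b)→(R,_,→)
state=R head=6 tape=b___b_[_]_   (R,_)→(P,_,→)
state=P head=7 tape=b___b__[_]
Cell 4 holds b when M halts.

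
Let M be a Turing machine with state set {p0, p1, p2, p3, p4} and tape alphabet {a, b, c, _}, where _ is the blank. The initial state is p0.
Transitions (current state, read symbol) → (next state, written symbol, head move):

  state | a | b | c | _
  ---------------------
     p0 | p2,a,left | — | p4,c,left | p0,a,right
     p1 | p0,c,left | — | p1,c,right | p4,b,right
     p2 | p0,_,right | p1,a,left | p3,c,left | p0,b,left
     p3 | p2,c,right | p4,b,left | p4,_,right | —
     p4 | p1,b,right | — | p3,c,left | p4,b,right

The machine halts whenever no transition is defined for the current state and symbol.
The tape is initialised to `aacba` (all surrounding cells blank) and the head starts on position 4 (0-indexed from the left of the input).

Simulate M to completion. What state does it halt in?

p0 | aacb[a]   read a → write a, move left, go to p2
p2 | aac[b]a   read b → write a, move left, go to p1
p1 | aa[c]aa   read c → write c, move right, go to p1
p1 | aac[a]a   read a → write c, move left, go to p0
p0 | aa[c]ca   read c → write c, move left, go to p4
p4 | a[a]cca   read a → write b, move right, go to p1
p1 | ab[c]ca   read c → write c, move right, go to p1
p1 | abc[c]a   read c → write c, move right, go to p1
p1 | abcc[a]   read a → write c, move left, go to p0
p0 | abc[c]c   read c → write c, move left, go to p4
p4 | ab[c]cc   read c → write c, move left, go to p3
p3 | a[b]ccc   read b → write b, move left, go to p4
p4 | [a]bccc   read a → write b, move right, go to p1
p1 | b[b]ccc
No transition is defined for (p1, b); M halts in state p1.

p1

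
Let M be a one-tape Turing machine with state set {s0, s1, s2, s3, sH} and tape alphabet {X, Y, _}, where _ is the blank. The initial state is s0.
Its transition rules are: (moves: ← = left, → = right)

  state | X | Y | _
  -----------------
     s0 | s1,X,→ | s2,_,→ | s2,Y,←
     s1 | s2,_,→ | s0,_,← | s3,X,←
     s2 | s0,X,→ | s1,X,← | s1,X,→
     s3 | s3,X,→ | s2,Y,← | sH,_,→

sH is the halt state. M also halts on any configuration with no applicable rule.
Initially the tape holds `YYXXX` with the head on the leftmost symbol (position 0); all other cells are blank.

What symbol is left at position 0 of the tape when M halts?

X

state=s0 head=0 tape=_[Y]YXXX   (s0,Y)→(s2,_,→)
state=s2 head=1 tape=__[Y]XXX   (s2,Y)→(s1,X,←)
state=s1 head=0 tape=_[_]XXXX   (s1,_)→(s3,X,←)
state=s3 head=-1 tape=[_]XXXXX   (s3,_)→(sH,_,→)
state=sH head=0 tape=_[X]XXXX
Cell 0 holds X when M halts.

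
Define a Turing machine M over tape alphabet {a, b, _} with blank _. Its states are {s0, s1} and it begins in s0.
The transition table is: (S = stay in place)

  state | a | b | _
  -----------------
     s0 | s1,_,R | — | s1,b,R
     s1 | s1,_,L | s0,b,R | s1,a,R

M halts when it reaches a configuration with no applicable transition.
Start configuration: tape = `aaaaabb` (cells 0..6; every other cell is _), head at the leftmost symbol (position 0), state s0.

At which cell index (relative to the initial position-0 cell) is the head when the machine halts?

s0 | ___[a]aaaabb   read a → write _, move R, go to s1
s1 | ____[a]aaabb   read a → write _, move L, go to s1
s1 | ___[_]_aaabb   read _ → write a, move R, go to s1
s1 | ___a[_]aaabb   read _ → write a, move R, go to s1
s1 | ___aa[a]aabb   read a → write _, move L, go to s1
s1 | ___a[a]_aabb   read a → write _, move L, go to s1
s1 | ___[a]__aabb   read a → write _, move L, go to s1
s1 | __[_]___aabb   read _ → write a, move R, go to s1
s1 | __a[_]__aabb   read _ → write a, move R, go to s1
s1 | __aa[_]_aabb   read _ → write a, move R, go to s1
s1 | __aaa[_]aabb   read _ → write a, move R, go to s1
s1 | __aaaa[a]abb   read a → write _, move L, go to s1
s1 | __aaa[a]_abb   read a → write _, move L, go to s1
s1 | __aa[a]__abb   read a → write _, move L, go to s1
s1 | __a[a]___abb   read a → write _, move L, go to s1
s1 | __[a]____abb   read a → write _, move L, go to s1
s1 | _[_]_____abb   read _ → write a, move R, go to s1
s1 | _a[_]____abb   read _ → write a, move R, go to s1
s1 | _aa[_]___abb   read _ → write a, move R, go to s1
s1 | _aaa[_]__abb   read _ → write a, move R, go to s1
s1 | _aaaa[_]_abb   read _ → write a, move R, go to s1
s1 | _aaaaa[_]abb   read _ → write a, move R, go to s1
s1 | _aaaaaa[a]bb   read a → write _, move L, go to s1
s1 | _aaaaa[a]_bb   read a → write _, move L, go to s1
s1 | _aaaa[a]__bb   read a → write _, move L, go to s1
s1 | _aaa[a]___bb   read a → write _, move L, go to s1
s1 | _aa[a]____bb   read a → write _, move L, go to s1
s1 | _a[a]_____bb   read a → write _, move L, go to s1
s1 | _[a]______bb   read a → write _, move L, go to s1
s1 | [_]_______bb   read _ → write a, move R, go to s1
s1 | a[_]______bb   read _ → write a, move R, go to s1
s1 | aa[_]_____bb   read _ → write a, move R, go to s1
s1 | aaa[_]____bb   read _ → write a, move R, go to s1
s1 | aaaa[_]___bb   read _ → write a, move R, go to s1
s1 | aaaaa[_]__bb   read _ → write a, move R, go to s1
s1 | aaaaaa[_]_bb   read _ → write a, move R, go to s1
s1 | aaaaaaa[_]bb   read _ → write a, move R, go to s1
s1 | aaaaaaaa[b]b   read b → write b, move R, go to s0
s0 | aaaaaaaab[b]
At halt the head is at cell 6.

6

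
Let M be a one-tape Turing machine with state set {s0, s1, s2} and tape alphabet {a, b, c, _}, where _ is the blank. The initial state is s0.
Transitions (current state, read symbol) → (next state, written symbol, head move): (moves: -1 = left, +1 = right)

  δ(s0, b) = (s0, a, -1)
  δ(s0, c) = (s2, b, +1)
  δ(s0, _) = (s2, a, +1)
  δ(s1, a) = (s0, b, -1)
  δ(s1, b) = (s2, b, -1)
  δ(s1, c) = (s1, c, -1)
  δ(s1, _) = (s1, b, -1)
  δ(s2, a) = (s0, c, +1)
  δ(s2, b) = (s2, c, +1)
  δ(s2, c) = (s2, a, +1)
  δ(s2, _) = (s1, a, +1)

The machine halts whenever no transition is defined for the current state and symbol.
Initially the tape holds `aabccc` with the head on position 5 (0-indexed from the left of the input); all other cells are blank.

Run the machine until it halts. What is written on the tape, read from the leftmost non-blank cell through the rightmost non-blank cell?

aabcbbbcabb

state=s0 head=5 tape=aabcc[c]_____   (s0,c)→(s2,b,+1)
state=s2 head=6 tape=aabccb[_]____   (s2,_)→(s1,a,+1)
state=s1 head=7 tape=aabccba[_]___   (s1,_)→(s1,b,-1)
state=s1 head=6 tape=aabccb[a]b___   (s1,a)→(s0,b,-1)
state=s0 head=5 tape=aabcc[b]bb___   (s0,b)→(s0,a,-1)
state=s0 head=4 tape=aabc[c]abb___   (s0,c)→(s2,b,+1)
state=s2 head=5 tape=aabcb[a]bb___   (s2,a)→(s0,c,+1)
state=s0 head=6 tape=aabcbc[b]b___   (s0,b)→(s0,a,-1)
state=s0 head=5 tape=aabcb[c]ab___   (s0,c)→(s2,b,+1)
state=s2 head=6 tape=aabcbb[a]b___   (s2,a)→(s0,c,+1)
state=s0 head=7 tape=aabcbbc[b]___   (s0,b)→(s0,a,-1)
state=s0 head=6 tape=aabcbb[c]a___   (s0,c)→(s2,b,+1)
state=s2 head=7 tape=aabcbbb[a]___   (s2,a)→(s0,c,+1)
state=s0 head=8 tape=aabcbbbc[_]__   (s0,_)→(s2,a,+1)
state=s2 head=9 tape=aabcbbbca[_]_   (s2,_)→(s1,a,+1)
state=s1 head=10 tape=aabcbbbcaa[_]   (s1,_)→(s1,b,-1)
state=s1 head=9 tape=aabcbbbca[a]b   (s1,a)→(s0,b,-1)
state=s0 head=8 tape=aabcbbbc[a]bb
The non-blank tape span at halt is aabcbbbcabb.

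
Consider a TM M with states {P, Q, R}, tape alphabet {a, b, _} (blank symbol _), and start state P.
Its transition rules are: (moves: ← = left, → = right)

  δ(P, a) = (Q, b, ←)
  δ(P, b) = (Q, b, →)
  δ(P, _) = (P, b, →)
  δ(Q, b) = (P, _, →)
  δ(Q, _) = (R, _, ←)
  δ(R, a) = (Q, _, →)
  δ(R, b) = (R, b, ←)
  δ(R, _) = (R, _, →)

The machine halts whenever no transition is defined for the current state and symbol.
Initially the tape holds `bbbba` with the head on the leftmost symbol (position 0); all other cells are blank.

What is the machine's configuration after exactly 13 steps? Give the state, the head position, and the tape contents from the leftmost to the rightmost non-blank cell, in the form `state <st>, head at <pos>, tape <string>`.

P | [b]bbba   read b → write b, move →, go to Q
Q | b[b]bba   read b → write _, move →, go to P
P | b_[b]ba   read b → write b, move →, go to Q
Q | b_b[b]a   read b → write _, move →, go to P
P | b_b_[a]   read a → write b, move ←, go to Q
Q | b_b[_]b   read _ → write _, move ←, go to R
R | b_[b]_b   read b → write b, move ←, go to R
R | b[_]b_b   read _ → write _, move →, go to R
R | b_[b]_b   read b → write b, move ←, go to R
R | b[_]b_b   read _ → write _, move →, go to R
R | b_[b]_b   read b → write b, move ←, go to R
R | b[_]b_b   read _ → write _, move →, go to R
R | b_[b]_b   read b → write b, move ←, go to R
R | b[_]b_b
After 13 steps: state R, head at 1, tape b_b_b.

state R, head at 1, tape b_b_b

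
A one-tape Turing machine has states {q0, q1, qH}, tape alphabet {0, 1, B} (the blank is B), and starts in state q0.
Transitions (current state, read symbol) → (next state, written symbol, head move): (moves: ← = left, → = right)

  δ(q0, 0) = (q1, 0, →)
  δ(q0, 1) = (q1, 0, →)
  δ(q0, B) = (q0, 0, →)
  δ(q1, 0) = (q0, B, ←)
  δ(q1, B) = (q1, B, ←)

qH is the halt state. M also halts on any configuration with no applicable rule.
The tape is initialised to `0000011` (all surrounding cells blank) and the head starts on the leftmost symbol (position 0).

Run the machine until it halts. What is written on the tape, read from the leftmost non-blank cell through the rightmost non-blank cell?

000000011

q0 | BB[0]000011   read 0 → write 0, move →, go to q1
q1 | BB0[0]00011   read 0 → write B, move ←, go to q0
q0 | BB[0]B00011   read 0 → write 0, move →, go to q1
q1 | BB0[B]00011   read B → write B, move ←, go to q1
q1 | BB[0]B00011   read 0 → write B, move ←, go to q0
q0 | B[B]BB00011   read B → write 0, move →, go to q0
q0 | B0[B]B00011   read B → write 0, move →, go to q0
q0 | B00[B]00011   read B → write 0, move →, go to q0
q0 | B000[0]0011   read 0 → write 0, move →, go to q1
q1 | B0000[0]011   read 0 → write B, move ←, go to q0
q0 | B000[0]B011   read 0 → write 0, move →, go to q1
q1 | B0000[B]011   read B → write B, move ←, go to q1
q1 | B000[0]B011   read 0 → write B, move ←, go to q0
q0 | B00[0]BB011   read 0 → write 0, move →, go to q1
q1 | B000[B]B011   read B → write B, move ←, go to q1
q1 | B00[0]BB011   read 0 → write B, move ←, go to q0
q0 | B0[0]BBB011   read 0 → write 0, move →, go to q1
q1 | B00[B]BB011   read B → write B, move ←, go to q1
q1 | B0[0]BBB011   read 0 → write B, move ←, go to q0
q0 | B[0]BBBB011   read 0 → write 0, move →, go to q1
q1 | B0[B]BBB011   read B → write B, move ←, go to q1
q1 | B[0]BBBB011   read 0 → write B, move ←, go to q0
q0 | [B]BBBBB011   read B → write 0, move →, go to q0
q0 | 0[B]BBBB011   read B → write 0, move →, go to q0
q0 | 00[B]BBB011   read B → write 0, move →, go to q0
q0 | 000[B]BB011   read B → write 0, move →, go to q0
q0 | 0000[B]B011   read B → write 0, move →, go to q0
q0 | 00000[B]011   read B → write 0, move →, go to q0
q0 | 000000[0]11   read 0 → write 0, move →, go to q1
q1 | 0000000[1]1
The non-blank tape span at halt is 000000011.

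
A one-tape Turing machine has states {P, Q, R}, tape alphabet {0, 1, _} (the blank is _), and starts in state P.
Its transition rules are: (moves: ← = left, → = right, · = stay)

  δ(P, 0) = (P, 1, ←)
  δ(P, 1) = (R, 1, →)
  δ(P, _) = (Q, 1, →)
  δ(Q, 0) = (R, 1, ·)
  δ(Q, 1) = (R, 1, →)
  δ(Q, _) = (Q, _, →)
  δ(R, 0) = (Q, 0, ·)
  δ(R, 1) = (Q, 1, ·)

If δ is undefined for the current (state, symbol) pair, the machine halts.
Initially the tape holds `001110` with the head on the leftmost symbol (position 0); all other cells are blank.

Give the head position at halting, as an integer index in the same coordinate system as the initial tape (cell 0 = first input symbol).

6

P | _[0]01110_   read 0 → write 1, move ←, go to P
P | [_]101110_   read _ → write 1, move →, go to Q
Q | 1[1]01110_   read 1 → write 1, move →, go to R
R | 11[0]1110_   read 0 → write 0, move ·, go to Q
Q | 11[0]1110_   read 0 → write 1, move ·, go to R
R | 11[1]1110_   read 1 → write 1, move ·, go to Q
Q | 11[1]1110_   read 1 → write 1, move →, go to R
R | 111[1]110_   read 1 → write 1, move ·, go to Q
Q | 111[1]110_   read 1 → write 1, move →, go to R
R | 1111[1]10_   read 1 → write 1, move ·, go to Q
Q | 1111[1]10_   read 1 → write 1, move →, go to R
R | 11111[1]0_   read 1 → write 1, move ·, go to Q
Q | 11111[1]0_   read 1 → write 1, move →, go to R
R | 111111[0]_   read 0 → write 0, move ·, go to Q
Q | 111111[0]_   read 0 → write 1, move ·, go to R
R | 111111[1]_   read 1 → write 1, move ·, go to Q
Q | 111111[1]_   read 1 → write 1, move →, go to R
R | 1111111[_]
At halt the head is at cell 6.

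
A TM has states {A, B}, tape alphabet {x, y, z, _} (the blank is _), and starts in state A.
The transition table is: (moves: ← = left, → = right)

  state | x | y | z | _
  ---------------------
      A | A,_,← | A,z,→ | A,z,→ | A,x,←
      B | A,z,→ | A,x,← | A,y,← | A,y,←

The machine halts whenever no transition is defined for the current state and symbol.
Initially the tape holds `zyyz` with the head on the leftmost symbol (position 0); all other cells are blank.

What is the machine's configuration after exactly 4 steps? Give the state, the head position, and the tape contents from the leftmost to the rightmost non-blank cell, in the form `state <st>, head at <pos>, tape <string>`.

state A, head at 4, tape zzzz

state=A head=0 tape=[z]yyz_   (A,z)→(A,z,→)
state=A head=1 tape=z[y]yz_   (A,y)→(A,z,→)
state=A head=2 tape=zz[y]z_   (A,y)→(A,z,→)
state=A head=3 tape=zzz[z]_   (A,z)→(A,z,→)
state=A head=4 tape=zzzz[_]
After 4 steps: state A, head at 4, tape zzzz.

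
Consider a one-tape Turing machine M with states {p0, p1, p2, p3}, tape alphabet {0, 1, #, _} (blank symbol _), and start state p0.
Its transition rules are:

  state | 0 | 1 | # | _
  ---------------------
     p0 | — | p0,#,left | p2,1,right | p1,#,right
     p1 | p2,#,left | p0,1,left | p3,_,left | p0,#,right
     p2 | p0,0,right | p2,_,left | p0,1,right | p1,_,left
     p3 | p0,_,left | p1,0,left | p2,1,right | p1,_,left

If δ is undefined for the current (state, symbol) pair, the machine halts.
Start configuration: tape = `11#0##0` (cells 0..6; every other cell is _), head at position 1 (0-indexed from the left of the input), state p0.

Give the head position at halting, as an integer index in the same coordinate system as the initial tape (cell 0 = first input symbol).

3

state=p0 head=1 tape=____1[1]#0##0   (p0,1)→(p0,#,left)
state=p0 head=0 tape=____[1]##0##0   (p0,1)→(p0,#,left)
state=p0 head=-1 tape=___[_]###0##0   (p0,_)→(p1,#,right)
state=p1 head=0 tape=___#[#]##0##0   (p1,#)→(p3,_,left)
state=p3 head=-1 tape=___[#]_##0##0   (p3,#)→(p2,1,right)
state=p2 head=0 tape=___1[_]##0##0   (p2,_)→(p1,_,left)
state=p1 head=-1 tape=___[1]_##0##0   (p1,1)→(p0,1,left)
state=p0 head=-2 tape=__[_]1_##0##0   (p0,_)→(p1,#,right)
state=p1 head=-1 tape=__#[1]_##0##0   (p1,1)→(p0,1,left)
state=p0 head=-2 tape=__[#]1_##0##0   (p0,#)→(p2,1,right)
state=p2 head=-1 tape=__1[1]_##0##0   (p2,1)→(p2,_,left)
state=p2 head=-2 tape=__[1]__##0##0   (p2,1)→(p2,_,left)
state=p2 head=-3 tape=_[_]___##0##0   (p2,_)→(p1,_,left)
state=p1 head=-4 tape=[_]____##0##0   (p1,_)→(p0,#,right)
state=p0 head=-3 tape=#[_]___##0##0   (p0,_)→(p1,#,right)
state=p1 head=-2 tape=##[_]__##0##0   (p1,_)→(p0,#,right)
state=p0 head=-1 tape=###[_]_##0##0   (p0,_)→(p1,#,right)
state=p1 head=0 tape=####[_]##0##0   (p1,_)→(p0,#,right)
state=p0 head=1 tape=#####[#]#0##0   (p0,#)→(p2,1,right)
state=p2 head=2 tape=#####1[#]0##0   (p2,#)→(p0,1,right)
state=p0 head=3 tape=#####11[0]##0
At halt the head is at cell 3.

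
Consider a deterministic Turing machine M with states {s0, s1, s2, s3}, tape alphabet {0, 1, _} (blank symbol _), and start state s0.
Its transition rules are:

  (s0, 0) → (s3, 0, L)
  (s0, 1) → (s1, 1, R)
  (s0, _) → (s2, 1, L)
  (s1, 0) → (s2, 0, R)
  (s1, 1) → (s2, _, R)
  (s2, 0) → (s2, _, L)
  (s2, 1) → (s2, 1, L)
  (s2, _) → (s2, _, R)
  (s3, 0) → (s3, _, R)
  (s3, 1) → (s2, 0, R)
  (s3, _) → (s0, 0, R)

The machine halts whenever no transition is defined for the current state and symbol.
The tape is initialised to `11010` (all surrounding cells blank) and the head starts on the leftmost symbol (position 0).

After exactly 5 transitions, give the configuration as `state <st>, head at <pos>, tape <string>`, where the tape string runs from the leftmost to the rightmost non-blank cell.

state s2, head at 3, tape 1__10

s0 | [1]1010   read 1 → write 1, move R, go to s1
s1 | 1[1]010   read 1 → write _, move R, go to s2
s2 | 1_[0]10   read 0 → write _, move L, go to s2
s2 | 1[_]_10   read _ → write _, move R, go to s2
s2 | 1_[_]10   read _ → write _, move R, go to s2
s2 | 1__[1]0
After 5 steps: state s2, head at 3, tape 1__10.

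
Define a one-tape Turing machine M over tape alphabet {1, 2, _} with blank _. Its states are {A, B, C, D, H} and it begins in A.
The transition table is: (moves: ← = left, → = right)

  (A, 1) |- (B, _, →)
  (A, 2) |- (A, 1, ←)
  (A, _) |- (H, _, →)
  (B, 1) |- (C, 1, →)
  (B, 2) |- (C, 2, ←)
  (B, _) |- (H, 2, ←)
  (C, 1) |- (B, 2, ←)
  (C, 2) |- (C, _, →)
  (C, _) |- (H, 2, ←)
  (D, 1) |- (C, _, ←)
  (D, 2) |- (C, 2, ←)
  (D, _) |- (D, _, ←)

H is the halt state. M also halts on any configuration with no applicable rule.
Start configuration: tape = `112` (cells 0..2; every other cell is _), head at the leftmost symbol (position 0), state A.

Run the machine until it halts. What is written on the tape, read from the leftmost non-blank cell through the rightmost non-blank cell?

1_2

A | [1]12_   read 1 → write _, move →, go to B
B | _[1]2_   read 1 → write 1, move →, go to C
C | _1[2]_   read 2 → write _, move →, go to C
C | _1_[_]   read _ → write 2, move ←, go to H
H | _1[_]2
The non-blank tape span at halt is 1_2.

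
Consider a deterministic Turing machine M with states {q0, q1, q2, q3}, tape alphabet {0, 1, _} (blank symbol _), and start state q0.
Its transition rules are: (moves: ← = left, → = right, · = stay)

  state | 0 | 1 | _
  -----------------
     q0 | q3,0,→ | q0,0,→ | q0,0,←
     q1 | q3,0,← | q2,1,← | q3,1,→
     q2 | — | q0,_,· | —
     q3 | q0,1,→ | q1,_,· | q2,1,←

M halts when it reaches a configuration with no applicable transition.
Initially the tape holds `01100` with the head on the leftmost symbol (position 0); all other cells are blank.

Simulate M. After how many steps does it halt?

8

state=q0 head=0 tape=[0]1100_   (q0,0)→(q3,0,→)
state=q3 head=1 tape=0[1]100_   (q3,1)→(q1,_,·)
state=q1 head=1 tape=0[_]100_   (q1,_)→(q3,1,→)
state=q3 head=2 tape=01[1]00_   (q3,1)→(q1,_,·)
state=q1 head=2 tape=01[_]00_   (q1,_)→(q3,1,→)
state=q3 head=3 tape=011[0]0_   (q3,0)→(q0,1,→)
state=q0 head=4 tape=0111[0]_   (q0,0)→(q3,0,→)
state=q3 head=5 tape=01110[_]   (q3,_)→(q2,1,←)
state=q2 head=4 tape=0111[0]1
M halts after 8 transitions.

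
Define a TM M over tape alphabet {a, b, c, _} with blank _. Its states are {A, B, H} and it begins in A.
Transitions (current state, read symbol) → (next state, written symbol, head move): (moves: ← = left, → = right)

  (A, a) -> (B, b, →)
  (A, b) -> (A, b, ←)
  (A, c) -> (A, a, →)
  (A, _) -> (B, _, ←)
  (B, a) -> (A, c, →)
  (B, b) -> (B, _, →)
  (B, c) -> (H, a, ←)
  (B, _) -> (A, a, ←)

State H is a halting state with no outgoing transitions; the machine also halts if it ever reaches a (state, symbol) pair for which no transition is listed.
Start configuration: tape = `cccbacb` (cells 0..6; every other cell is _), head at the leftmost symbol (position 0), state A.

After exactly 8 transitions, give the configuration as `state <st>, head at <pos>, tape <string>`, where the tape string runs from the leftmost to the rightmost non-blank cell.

state=A head=0 tape=[c]ccbacb   (A,c)→(A,a,→)
state=A head=1 tape=a[c]cbacb   (A,c)→(A,a,→)
state=A head=2 tape=aa[c]bacb   (A,c)→(A,a,→)
state=A head=3 tape=aaa[b]acb   (A,b)→(A,b,←)
state=A head=2 tape=aa[a]bacb   (A,a)→(B,b,→)
state=B head=3 tape=aab[b]acb   (B,b)→(B,_,→)
state=B head=4 tape=aab_[a]cb   (B,a)→(A,c,→)
state=A head=5 tape=aab_c[c]b   (A,c)→(A,a,→)
state=A head=6 tape=aab_ca[b]
After 8 steps: state A, head at 6, tape aab_cab.

state A, head at 6, tape aab_cab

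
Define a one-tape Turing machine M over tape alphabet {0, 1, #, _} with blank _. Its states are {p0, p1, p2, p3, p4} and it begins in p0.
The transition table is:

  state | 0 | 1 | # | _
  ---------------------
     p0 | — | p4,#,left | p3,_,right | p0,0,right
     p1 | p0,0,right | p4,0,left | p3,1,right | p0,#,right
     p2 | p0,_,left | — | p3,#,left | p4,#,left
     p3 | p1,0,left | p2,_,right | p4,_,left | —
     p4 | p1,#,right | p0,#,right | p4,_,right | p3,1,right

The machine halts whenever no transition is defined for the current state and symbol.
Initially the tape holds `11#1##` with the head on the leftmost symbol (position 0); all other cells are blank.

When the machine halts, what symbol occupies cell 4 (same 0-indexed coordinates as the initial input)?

state=p0 head=0 tape=_[1]1#1##_   (p0,1)→(p4,#,left)
state=p4 head=-1 tape=[_]#1#1##_   (p4,_)→(p3,1,right)
state=p3 head=0 tape=1[#]1#1##_   (p3,#)→(p4,_,left)
state=p4 head=-1 tape=[1]_1#1##_   (p4,1)→(p0,#,right)
state=p0 head=0 tape=#[_]1#1##_   (p0,_)→(p0,0,right)
state=p0 head=1 tape=#0[1]#1##_   (p0,1)→(p4,#,left)
state=p4 head=0 tape=#[0]##1##_   (p4,0)→(p1,#,right)
state=p1 head=1 tape=##[#]#1##_   (p1,#)→(p3,1,right)
state=p3 head=2 tape=##1[#]1##_   (p3,#)→(p4,_,left)
state=p4 head=1 tape=##[1]_1##_   (p4,1)→(p0,#,right)
state=p0 head=2 tape=###[_]1##_   (p0,_)→(p0,0,right)
state=p0 head=3 tape=###0[1]##_   (p0,1)→(p4,#,left)
state=p4 head=2 tape=###[0]###_   (p4,0)→(p1,#,right)
state=p1 head=3 tape=####[#]##_   (p1,#)→(p3,1,right)
state=p3 head=4 tape=####1[#]#_   (p3,#)→(p4,_,left)
state=p4 head=3 tape=####[1]_#_   (p4,1)→(p0,#,right)
state=p0 head=4 tape=#####[_]#_   (p0,_)→(p0,0,right)
state=p0 head=5 tape=#####0[#]_   (p0,#)→(p3,_,right)
state=p3 head=6 tape=#####0_[_]
Cell 4 holds 0 when M halts.

0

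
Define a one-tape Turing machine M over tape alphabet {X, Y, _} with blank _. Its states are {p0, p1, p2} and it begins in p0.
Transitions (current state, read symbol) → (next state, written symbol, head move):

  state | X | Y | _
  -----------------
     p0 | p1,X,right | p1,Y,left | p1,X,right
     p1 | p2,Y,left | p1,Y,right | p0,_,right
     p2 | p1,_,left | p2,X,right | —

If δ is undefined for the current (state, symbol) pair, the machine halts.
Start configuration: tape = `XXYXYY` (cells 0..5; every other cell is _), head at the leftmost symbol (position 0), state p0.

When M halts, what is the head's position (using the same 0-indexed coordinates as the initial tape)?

6

state=p0 head=0 tape=_[X]XYXYY_   (p0,X)→(p1,X,right)
state=p1 head=1 tape=_X[X]YXYY_   (p1,X)→(p2,Y,left)
state=p2 head=0 tape=_[X]YYXYY_   (p2,X)→(p1,_,left)
state=p1 head=-1 tape=[_]_YYXYY_   (p1,_)→(p0,_,right)
state=p0 head=0 tape=_[_]YYXYY_   (p0,_)→(p1,X,right)
state=p1 head=1 tape=_X[Y]YXYY_   (p1,Y)→(p1,Y,right)
state=p1 head=2 tape=_XY[Y]XYY_   (p1,Y)→(p1,Y,right)
state=p1 head=3 tape=_XYY[X]YY_   (p1,X)→(p2,Y,left)
state=p2 head=2 tape=_XY[Y]YYY_   (p2,Y)→(p2,X,right)
state=p2 head=3 tape=_XYX[Y]YY_   (p2,Y)→(p2,X,right)
state=p2 head=4 tape=_XYXX[Y]Y_   (p2,Y)→(p2,X,right)
state=p2 head=5 tape=_XYXXX[Y]_   (p2,Y)→(p2,X,right)
state=p2 head=6 tape=_XYXXXX[_]
At halt the head is at cell 6.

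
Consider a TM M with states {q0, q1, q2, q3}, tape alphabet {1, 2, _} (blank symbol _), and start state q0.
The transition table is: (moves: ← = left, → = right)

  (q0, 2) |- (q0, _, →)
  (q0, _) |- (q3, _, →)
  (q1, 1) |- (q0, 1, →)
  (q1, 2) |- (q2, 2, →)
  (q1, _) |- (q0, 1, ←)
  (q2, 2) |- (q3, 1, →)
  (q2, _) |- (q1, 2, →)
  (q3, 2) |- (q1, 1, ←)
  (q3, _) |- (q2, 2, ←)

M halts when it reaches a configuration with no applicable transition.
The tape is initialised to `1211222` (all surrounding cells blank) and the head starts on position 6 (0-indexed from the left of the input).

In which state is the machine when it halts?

q0

q0 | 121122[2]____   read 2 → write _, move →, go to q0
q0 | 121122_[_]___   read _ → write _, move →, go to q3
q3 | 121122__[_]__   read _ → write 2, move ←, go to q2
q2 | 121122_[_]2__   read _ → write 2, move →, go to q1
q1 | 121122_2[2]__   read 2 → write 2, move →, go to q2
q2 | 121122_22[_]_   read _ → write 2, move →, go to q1
q1 | 121122_222[_]   read _ → write 1, move ←, go to q0
q0 | 121122_22[2]1   read 2 → write _, move →, go to q0
q0 | 121122_22_[1]
No transition is defined for (q0, 1); M halts in state q0.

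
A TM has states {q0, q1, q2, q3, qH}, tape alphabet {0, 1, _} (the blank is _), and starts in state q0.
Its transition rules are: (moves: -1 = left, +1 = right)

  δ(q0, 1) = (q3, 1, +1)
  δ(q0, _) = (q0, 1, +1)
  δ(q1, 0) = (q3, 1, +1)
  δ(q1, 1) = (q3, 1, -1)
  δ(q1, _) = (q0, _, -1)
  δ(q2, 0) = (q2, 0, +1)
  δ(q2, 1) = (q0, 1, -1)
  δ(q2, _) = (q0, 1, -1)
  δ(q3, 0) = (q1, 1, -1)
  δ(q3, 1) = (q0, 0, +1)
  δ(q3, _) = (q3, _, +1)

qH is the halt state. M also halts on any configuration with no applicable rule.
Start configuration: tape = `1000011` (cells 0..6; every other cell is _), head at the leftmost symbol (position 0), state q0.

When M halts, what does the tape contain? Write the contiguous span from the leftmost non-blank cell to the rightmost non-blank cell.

q0 | __[1]000011   read 1 → write 1, move +1, go to q3
q3 | __1[0]00011   read 0 → write 1, move -1, go to q1
q1 | __[1]100011   read 1 → write 1, move -1, go to q3
q3 | _[_]1100011   read _ → write _, move +1, go to q3
q3 | __[1]100011   read 1 → write 0, move +1, go to q0
q0 | __0[1]00011   read 1 → write 1, move +1, go to q3
q3 | __01[0]0011   read 0 → write 1, move -1, go to q1
q1 | __0[1]10011   read 1 → write 1, move -1, go to q3
q3 | __[0]110011   read 0 → write 1, move -1, go to q1
q1 | _[_]1110011   read _ → write _, move -1, go to q0
q0 | [_]_1110011   read _ → write 1, move +1, go to q0
q0 | 1[_]1110011   read _ → write 1, move +1, go to q0
q0 | 11[1]110011   read 1 → write 1, move +1, go to q3
q3 | 111[1]10011   read 1 → write 0, move +1, go to q0
q0 | 1110[1]0011   read 1 → write 1, move +1, go to q3
q3 | 11101[0]011   read 0 → write 1, move -1, go to q1
q1 | 1110[1]1011   read 1 → write 1, move -1, go to q3
q3 | 111[0]11011   read 0 → write 1, move -1, go to q1
q1 | 11[1]111011   read 1 → write 1, move -1, go to q3
q3 | 1[1]1111011   read 1 → write 0, move +1, go to q0
q0 | 10[1]111011   read 1 → write 1, move +1, go to q3
q3 | 101[1]11011   read 1 → write 0, move +1, go to q0
q0 | 1010[1]1011   read 1 → write 1, move +1, go to q3
q3 | 10101[1]011   read 1 → write 0, move +1, go to q0
q0 | 101010[0]11
The non-blank tape span at halt is 101010011.

101010011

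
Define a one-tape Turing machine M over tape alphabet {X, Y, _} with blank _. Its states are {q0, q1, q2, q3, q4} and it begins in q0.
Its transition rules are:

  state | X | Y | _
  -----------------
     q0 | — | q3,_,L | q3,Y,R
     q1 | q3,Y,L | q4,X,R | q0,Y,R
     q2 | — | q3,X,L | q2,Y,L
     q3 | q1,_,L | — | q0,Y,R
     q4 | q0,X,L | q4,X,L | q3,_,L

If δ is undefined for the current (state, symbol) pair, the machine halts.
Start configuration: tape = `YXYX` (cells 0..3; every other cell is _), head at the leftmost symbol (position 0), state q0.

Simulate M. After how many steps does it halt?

state=q0 head=0 tape=__[Y]XYX   (q0,Y)→(q3,_,L)
state=q3 head=-1 tape=_[_]_XYX   (q3,_)→(q0,Y,R)
state=q0 head=0 tape=_Y[_]XYX   (q0,_)→(q3,Y,R)
state=q3 head=1 tape=_YY[X]YX   (q3,X)→(q1,_,L)
state=q1 head=0 tape=_Y[Y]_YX   (q1,Y)→(q4,X,R)
state=q4 head=1 tape=_YX[_]YX   (q4,_)→(q3,_,L)
state=q3 head=0 tape=_Y[X]_YX   (q3,X)→(q1,_,L)
state=q1 head=-1 tape=_[Y]__YX   (q1,Y)→(q4,X,R)
state=q4 head=0 tape=_X[_]_YX   (q4,_)→(q3,_,L)
state=q3 head=-1 tape=_[X]__YX   (q3,X)→(q1,_,L)
state=q1 head=-2 tape=[_]___YX   (q1,_)→(q0,Y,R)
state=q0 head=-1 tape=Y[_]__YX   (q0,_)→(q3,Y,R)
state=q3 head=0 tape=YY[_]_YX   (q3,_)→(q0,Y,R)
state=q0 head=1 tape=YYY[_]YX   (q0,_)→(q3,Y,R)
state=q3 head=2 tape=YYYY[Y]X
M halts after 14 transitions.

14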